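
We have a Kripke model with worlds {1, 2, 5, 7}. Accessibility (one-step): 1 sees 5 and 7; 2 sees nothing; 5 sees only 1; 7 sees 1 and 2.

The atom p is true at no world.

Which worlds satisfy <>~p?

1: successors {5, 7}; ~p there: 5:T, 7:T. ✓
2: no successors, so <>~p fails. ✗
5: successors {1}; ~p there: 1:T. ✓
7: successors {1, 2}; ~p there: 1:T, 2:T. ✓

{1, 5, 7}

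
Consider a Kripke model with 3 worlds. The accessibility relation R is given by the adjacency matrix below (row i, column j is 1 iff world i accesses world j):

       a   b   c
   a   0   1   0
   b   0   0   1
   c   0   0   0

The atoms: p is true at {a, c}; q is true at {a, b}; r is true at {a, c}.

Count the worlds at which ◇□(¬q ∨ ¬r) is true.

a: successors {b}; □(¬q ∨ ¬r) there: b:T. ✓
b: successors {c}; □(¬q ∨ ¬r) there: c:T. ✓
c: no successors, so ◇□(¬q ∨ ¬r) fails. ✗
Satisfying worlds: {a, b}.

2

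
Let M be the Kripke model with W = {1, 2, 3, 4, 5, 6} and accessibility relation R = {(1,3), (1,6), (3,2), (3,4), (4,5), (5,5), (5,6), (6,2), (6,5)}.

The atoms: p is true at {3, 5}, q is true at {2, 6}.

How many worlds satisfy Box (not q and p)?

1: successors {3, 6}; not q and p there: 3:T, 6:F. ✗
2: no successors, so Box (not q and p) holds vacuously. ✓
3: successors {2, 4}; not q and p there: 2:F, 4:F. ✗
4: successors {5}; not q and p there: 5:T. ✓
5: successors {5, 6}; not q and p there: 5:T, 6:F. ✗
6: successors {2, 5}; not q and p there: 2:F, 5:T. ✗
Satisfying worlds: {2, 4}.

2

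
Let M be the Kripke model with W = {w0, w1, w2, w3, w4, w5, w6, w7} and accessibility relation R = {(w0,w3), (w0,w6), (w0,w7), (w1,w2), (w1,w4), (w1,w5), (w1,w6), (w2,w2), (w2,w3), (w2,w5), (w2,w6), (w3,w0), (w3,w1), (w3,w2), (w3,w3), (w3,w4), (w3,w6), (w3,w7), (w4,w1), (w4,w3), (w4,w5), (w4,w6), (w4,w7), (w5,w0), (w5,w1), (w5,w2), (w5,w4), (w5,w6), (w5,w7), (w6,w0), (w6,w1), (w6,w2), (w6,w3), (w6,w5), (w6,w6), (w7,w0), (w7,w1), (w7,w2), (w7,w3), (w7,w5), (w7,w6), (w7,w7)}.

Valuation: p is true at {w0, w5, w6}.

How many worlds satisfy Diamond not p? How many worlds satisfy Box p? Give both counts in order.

For Diamond not p:
w0: successors {w3, w6, w7}; not p there: w3:T, w6:F, w7:T. ✓
w1: successors {w2, w4, w5, w6}; not p there: w2:T, w4:T, w5:F, w6:F. ✓
w2: successors {w2, w3, w5, w6}; not p there: w2:T, w3:T, w5:F, w6:F. ✓
w3: successors {w0, w1, w2, w3, w4, w6, w7}; not p there: w0:F, w1:T, w2:T, w3:T, w4:T, w6:F, w7:T. ✓
w4: successors {w1, w3, w5, w6, w7}; not p there: w1:T, w3:T, w5:F, w6:F, w7:T. ✓
w5: successors {w0, w1, w2, w4, w6, w7}; not p there: w0:F, w1:T, w2:T, w4:T, w6:F, w7:T. ✓
w6: successors {w0, w1, w2, w3, w5, w6}; not p there: w0:F, w1:T, w2:T, w3:T, w5:F, w6:F. ✓
w7: successors {w0, w1, w2, w3, w5, w6, w7}; not p there: w0:F, w1:T, w2:T, w3:T, w5:F, w6:F, w7:T. ✓
— 8 worlds.
For Box p:
w0: successors {w3, w6, w7}; p there: w3:F, w6:T, w7:F. ✗
w1: successors {w2, w4, w5, w6}; p there: w2:F, w4:F, w5:T, w6:T. ✗
w2: successors {w2, w3, w5, w6}; p there: w2:F, w3:F, w5:T, w6:T. ✗
w3: successors {w0, w1, w2, w3, w4, w6, w7}; p there: w0:T, w1:F, w2:F, w3:F, w4:F, w6:T, w7:F. ✗
w4: successors {w1, w3, w5, w6, w7}; p there: w1:F, w3:F, w5:T, w6:T, w7:F. ✗
w5: successors {w0, w1, w2, w4, w6, w7}; p there: w0:T, w1:F, w2:F, w4:F, w6:T, w7:F. ✗
w6: successors {w0, w1, w2, w3, w5, w6}; p there: w0:T, w1:F, w2:F, w3:F, w5:T, w6:T. ✗
w7: successors {w0, w1, w2, w3, w5, w6, w7}; p there: w0:T, w1:F, w2:F, w3:F, w5:T, w6:T, w7:F. ✗
— 0 worlds.

8 and 0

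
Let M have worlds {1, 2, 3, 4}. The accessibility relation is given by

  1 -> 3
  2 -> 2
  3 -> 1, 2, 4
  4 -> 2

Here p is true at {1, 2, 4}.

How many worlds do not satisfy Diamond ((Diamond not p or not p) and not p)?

1: successors {3}; (Diamond not p or not p) and not p there: 3:T. ✓
2: successors {2}; (Diamond not p or not p) and not p there: 2:F. ✗
3: successors {1, 2, 4}; (Diamond not p or not p) and not p there: 1:F, 2:F, 4:F. ✗
4: successors {2}; (Diamond not p or not p) and not p there: 2:F. ✗
Satisfying worlds: {1}.
So Diamond ((Diamond not p or not p) and not p) fails at the other 3 worlds.

3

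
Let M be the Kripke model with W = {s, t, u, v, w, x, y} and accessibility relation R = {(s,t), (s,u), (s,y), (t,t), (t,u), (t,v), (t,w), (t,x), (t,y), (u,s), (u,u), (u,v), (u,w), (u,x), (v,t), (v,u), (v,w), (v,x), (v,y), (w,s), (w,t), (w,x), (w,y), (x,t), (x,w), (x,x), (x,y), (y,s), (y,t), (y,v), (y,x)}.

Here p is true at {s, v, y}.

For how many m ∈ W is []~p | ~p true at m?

4

s: []~p is F, ~p is F. ✗
t: []~p is F, ~p is T. ✓
u: []~p is F, ~p is T. ✓
v: []~p is F, ~p is F. ✗
w: []~p is F, ~p is T. ✓
x: []~p is F, ~p is T. ✓
y: []~p is F, ~p is F. ✗
Satisfying worlds: {t, u, w, x}.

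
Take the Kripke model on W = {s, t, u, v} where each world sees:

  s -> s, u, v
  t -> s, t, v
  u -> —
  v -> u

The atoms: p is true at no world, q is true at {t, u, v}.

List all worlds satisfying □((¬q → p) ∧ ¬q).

{u}

s: successors {s, u, v}; (¬q → p) ∧ ¬q there: s:F, u:F, v:F. ✗
t: successors {s, t, v}; (¬q → p) ∧ ¬q there: s:F, t:F, v:F. ✗
u: no successors, so □((¬q → p) ∧ ¬q) holds vacuously. ✓
v: successors {u}; (¬q → p) ∧ ¬q there: u:F. ✗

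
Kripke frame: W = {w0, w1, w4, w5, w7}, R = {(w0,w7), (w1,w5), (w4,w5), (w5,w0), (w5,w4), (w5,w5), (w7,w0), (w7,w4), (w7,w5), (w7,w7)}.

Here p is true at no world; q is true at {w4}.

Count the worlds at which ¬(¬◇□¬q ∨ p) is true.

2

w0: ¬◇□¬q ∨ p is T. ✗
w1: ¬◇□¬q ∨ p is T. ✗
w4: ¬◇□¬q ∨ p is T. ✗
w5: ¬◇□¬q ∨ p is F. ✓
w7: ¬◇□¬q ∨ p is F. ✓
Satisfying worlds: {w5, w7}.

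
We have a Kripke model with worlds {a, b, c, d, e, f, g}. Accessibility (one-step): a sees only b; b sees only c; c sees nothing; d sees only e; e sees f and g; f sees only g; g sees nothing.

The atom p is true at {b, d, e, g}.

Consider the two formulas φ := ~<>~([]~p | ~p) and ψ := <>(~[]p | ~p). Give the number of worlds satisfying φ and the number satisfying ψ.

6 and 4

For ~<>~([]~p | ~p):
a: <>~([]~p | ~p) is F. ✓
b: <>~([]~p | ~p) is F. ✓
c: <>~([]~p | ~p) is F. ✓
d: <>~([]~p | ~p) is T. ✗
e: <>~([]~p | ~p) is F. ✓
f: <>~([]~p | ~p) is F. ✓
g: <>~([]~p | ~p) is F. ✓
— 6 worlds.
For <>(~[]p | ~p):
a: successors {b}; ~[]p | ~p there: b:T. ✓
b: successors {c}; ~[]p | ~p there: c:T. ✓
c: no successors, so <>(~[]p | ~p) fails. ✗
d: successors {e}; ~[]p | ~p there: e:T. ✓
e: successors {f, g}; ~[]p | ~p there: f:T, g:F. ✓
f: successors {g}; ~[]p | ~p there: g:F. ✗
g: no successors, so <>(~[]p | ~p) fails. ✗
— 4 worlds.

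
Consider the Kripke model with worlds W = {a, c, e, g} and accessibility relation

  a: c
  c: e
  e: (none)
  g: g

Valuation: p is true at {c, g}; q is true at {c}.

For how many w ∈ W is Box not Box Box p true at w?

1

a: successors {c}; not Box Box p there: c:F. ✗
c: successors {e}; not Box Box p there: e:F. ✗
e: no successors, so Box not Box Box p holds vacuously. ✓
g: successors {g}; not Box Box p there: g:F. ✗
Satisfying worlds: {e}.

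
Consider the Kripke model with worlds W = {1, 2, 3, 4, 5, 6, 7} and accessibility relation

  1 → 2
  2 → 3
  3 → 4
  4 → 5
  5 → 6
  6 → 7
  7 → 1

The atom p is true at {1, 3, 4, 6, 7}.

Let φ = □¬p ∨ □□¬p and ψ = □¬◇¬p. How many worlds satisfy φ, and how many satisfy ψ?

4 and 5

For □¬p ∨ □□¬p:
1: □¬p is T, □□¬p is F. ✓
2: □¬p is F, □□¬p is F. ✗
3: □¬p is F, □□¬p is T. ✓
4: □¬p is T, □□¬p is F. ✓
5: □¬p is F, □□¬p is F. ✗
6: □¬p is F, □□¬p is F. ✗
7: □¬p is F, □□¬p is T. ✓
— 4 worlds.
For □¬◇¬p:
1: successors {2}; ¬◇¬p there: 2:T. ✓
2: successors {3}; ¬◇¬p there: 3:T. ✓
3: successors {4}; ¬◇¬p there: 4:F. ✗
4: successors {5}; ¬◇¬p there: 5:T. ✓
5: successors {6}; ¬◇¬p there: 6:T. ✓
6: successors {7}; ¬◇¬p there: 7:T. ✓
7: successors {1}; ¬◇¬p there: 1:F. ✗
— 5 worlds.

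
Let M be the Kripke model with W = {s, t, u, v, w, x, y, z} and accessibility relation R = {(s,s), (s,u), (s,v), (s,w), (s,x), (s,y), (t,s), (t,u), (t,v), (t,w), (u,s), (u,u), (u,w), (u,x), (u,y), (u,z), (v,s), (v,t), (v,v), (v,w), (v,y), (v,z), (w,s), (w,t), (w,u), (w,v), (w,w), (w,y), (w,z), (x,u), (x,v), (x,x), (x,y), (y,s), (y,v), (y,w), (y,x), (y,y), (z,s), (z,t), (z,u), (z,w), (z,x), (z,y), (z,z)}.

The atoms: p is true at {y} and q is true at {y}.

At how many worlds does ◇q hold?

s: successors {s, u, v, w, x, y}; q there: s:F, u:F, v:F, w:F, x:F, y:T. ✓
t: successors {s, u, v, w}; q there: s:F, u:F, v:F, w:F. ✗
u: successors {s, u, w, x, y, z}; q there: s:F, u:F, w:F, x:F, y:T, z:F. ✓
v: successors {s, t, v, w, y, z}; q there: s:F, t:F, v:F, w:F, y:T, z:F. ✓
w: successors {s, t, u, v, w, y, z}; q there: s:F, t:F, u:F, v:F, w:F, y:T, z:F. ✓
x: successors {u, v, x, y}; q there: u:F, v:F, x:F, y:T. ✓
y: successors {s, v, w, x, y}; q there: s:F, v:F, w:F, x:F, y:T. ✓
z: successors {s, t, u, w, x, y, z}; q there: s:F, t:F, u:F, w:F, x:F, y:T, z:F. ✓
Satisfying worlds: {s, u, v, w, x, y, z}.

7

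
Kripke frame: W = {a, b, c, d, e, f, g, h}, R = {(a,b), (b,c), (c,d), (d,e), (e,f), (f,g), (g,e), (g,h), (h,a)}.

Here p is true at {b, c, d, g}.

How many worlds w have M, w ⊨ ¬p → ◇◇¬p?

a: ¬p is T, ◇◇¬p is F. ✗
b: ¬p is F, ◇◇¬p is F. ✓
c: ¬p is F, ◇◇¬p is T. ✓
d: ¬p is F, ◇◇¬p is T. ✓
e: ¬p is T, ◇◇¬p is F. ✗
f: ¬p is T, ◇◇¬p is T. ✓
g: ¬p is F, ◇◇¬p is T. ✓
h: ¬p is T, ◇◇¬p is F. ✗
Satisfying worlds: {b, c, d, f, g}.

5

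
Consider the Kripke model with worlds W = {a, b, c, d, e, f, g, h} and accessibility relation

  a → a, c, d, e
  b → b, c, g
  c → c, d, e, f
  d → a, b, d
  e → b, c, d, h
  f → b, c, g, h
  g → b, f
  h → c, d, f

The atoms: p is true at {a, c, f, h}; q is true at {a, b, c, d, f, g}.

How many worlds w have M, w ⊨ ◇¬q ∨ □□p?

4

a: ◇¬q is T, □□p is F. ✓
b: ◇¬q is F, □□p is F. ✗
c: ◇¬q is T, □□p is F. ✓
d: ◇¬q is F, □□p is F. ✗
e: ◇¬q is T, □□p is F. ✓
f: ◇¬q is T, □□p is F. ✓
g: ◇¬q is F, □□p is F. ✗
h: ◇¬q is F, □□p is F. ✗
Satisfying worlds: {a, c, e, f}.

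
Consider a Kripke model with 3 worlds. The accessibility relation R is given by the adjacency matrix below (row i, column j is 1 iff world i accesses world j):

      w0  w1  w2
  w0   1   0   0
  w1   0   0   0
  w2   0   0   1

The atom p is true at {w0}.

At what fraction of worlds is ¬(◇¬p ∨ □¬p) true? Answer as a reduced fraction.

w0: ◇¬p ∨ □¬p is F. ✓
w1: ◇¬p ∨ □¬p is T. ✗
w2: ◇¬p ∨ □¬p is T. ✗
That's 1 of 3 worlds, so 1/3.

1/3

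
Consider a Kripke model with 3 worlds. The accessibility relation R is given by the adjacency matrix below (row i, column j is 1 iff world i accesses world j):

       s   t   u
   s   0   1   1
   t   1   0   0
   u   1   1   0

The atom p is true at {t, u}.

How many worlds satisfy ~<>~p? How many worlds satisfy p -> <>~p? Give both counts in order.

For ~<>~p:
s: <>~p is F. ✓
t: <>~p is T. ✗
u: <>~p is T. ✗
— 1 world.
For p -> <>~p:
s: p is F, <>~p is F. ✓
t: p is T, <>~p is T. ✓
u: p is T, <>~p is T. ✓
— 3 worlds.

1 and 3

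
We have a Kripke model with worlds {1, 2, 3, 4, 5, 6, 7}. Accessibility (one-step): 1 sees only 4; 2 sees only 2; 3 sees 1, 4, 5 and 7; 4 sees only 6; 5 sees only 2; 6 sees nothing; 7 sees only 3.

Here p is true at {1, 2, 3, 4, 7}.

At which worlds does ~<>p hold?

{4, 6}

1: <>p is T. ✗
2: <>p is T. ✗
3: <>p is T. ✗
4: <>p is F. ✓
5: <>p is T. ✗
6: <>p is F. ✓
7: <>p is T. ✗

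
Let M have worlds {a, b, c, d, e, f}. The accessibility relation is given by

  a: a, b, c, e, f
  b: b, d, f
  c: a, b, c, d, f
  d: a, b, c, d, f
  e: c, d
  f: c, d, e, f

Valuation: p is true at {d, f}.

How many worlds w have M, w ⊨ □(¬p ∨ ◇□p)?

a: successors {a, b, c, e, f}; ¬p ∨ ◇□p there: a:T, b:T, c:T, e:T, f:F. ✗
b: successors {b, d, f}; ¬p ∨ ◇□p there: b:T, d:F, f:F. ✗
c: successors {a, b, c, d, f}; ¬p ∨ ◇□p there: a:T, b:T, c:T, d:F, f:F. ✗
d: successors {a, b, c, d, f}; ¬p ∨ ◇□p there: a:T, b:T, c:T, d:F, f:F. ✗
e: successors {c, d}; ¬p ∨ ◇□p there: c:T, d:F. ✗
f: successors {c, d, e, f}; ¬p ∨ ◇□p there: c:T, d:F, e:T, f:F. ✗
Satisfying worlds: ∅.

0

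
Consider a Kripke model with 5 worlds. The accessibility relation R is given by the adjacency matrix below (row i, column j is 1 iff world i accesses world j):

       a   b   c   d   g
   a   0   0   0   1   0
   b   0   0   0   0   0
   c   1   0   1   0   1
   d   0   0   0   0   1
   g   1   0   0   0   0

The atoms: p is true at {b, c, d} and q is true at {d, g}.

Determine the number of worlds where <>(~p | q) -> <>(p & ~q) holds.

a: <>(~p | q) is T, <>(p & ~q) is F. ✗
b: <>(~p | q) is F, <>(p & ~q) is F. ✓
c: <>(~p | q) is T, <>(p & ~q) is T. ✓
d: <>(~p | q) is T, <>(p & ~q) is F. ✗
g: <>(~p | q) is T, <>(p & ~q) is F. ✗
Satisfying worlds: {b, c}.

2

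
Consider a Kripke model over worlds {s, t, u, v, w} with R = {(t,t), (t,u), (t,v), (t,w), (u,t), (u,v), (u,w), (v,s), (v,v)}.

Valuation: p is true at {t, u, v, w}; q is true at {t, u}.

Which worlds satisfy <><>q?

s: no successors, so <><>q fails. ✗
t: successors {t, u, v, w}; <>q there: t:T, u:T, v:F, w:F. ✓
u: successors {t, v, w}; <>q there: t:T, v:F, w:F. ✓
v: successors {s, v}; <>q there: s:F, v:F. ✗
w: no successors, so <><>q fails. ✗

{t, u}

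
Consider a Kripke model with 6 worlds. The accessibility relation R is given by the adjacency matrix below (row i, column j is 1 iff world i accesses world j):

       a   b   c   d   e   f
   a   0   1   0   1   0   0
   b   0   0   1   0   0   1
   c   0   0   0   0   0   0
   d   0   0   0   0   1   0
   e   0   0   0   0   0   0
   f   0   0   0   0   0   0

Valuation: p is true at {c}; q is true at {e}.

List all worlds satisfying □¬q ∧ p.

a: □¬q is T, p is F. ✗
b: □¬q is T, p is F. ✗
c: □¬q is T, p is T. ✓
d: □¬q is F, p is F. ✗
e: □¬q is T, p is F. ✗
f: □¬q is T, p is F. ✗

{c}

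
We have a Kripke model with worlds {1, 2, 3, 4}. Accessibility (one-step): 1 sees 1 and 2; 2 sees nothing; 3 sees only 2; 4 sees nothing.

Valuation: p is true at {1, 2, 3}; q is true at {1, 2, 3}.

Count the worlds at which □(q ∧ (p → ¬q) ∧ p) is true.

2

1: successors {1, 2}; q ∧ (p → ¬q) ∧ p there: 1:F, 2:F. ✗
2: no successors, so □(q ∧ (p → ¬q) ∧ p) holds vacuously. ✓
3: successors {2}; q ∧ (p → ¬q) ∧ p there: 2:F. ✗
4: no successors, so □(q ∧ (p → ¬q) ∧ p) holds vacuously. ✓
Satisfying worlds: {2, 4}.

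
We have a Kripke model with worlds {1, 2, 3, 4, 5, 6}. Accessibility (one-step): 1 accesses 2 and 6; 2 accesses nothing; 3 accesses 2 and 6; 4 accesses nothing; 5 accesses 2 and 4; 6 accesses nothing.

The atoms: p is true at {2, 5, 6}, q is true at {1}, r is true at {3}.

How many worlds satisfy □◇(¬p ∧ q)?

3

1: successors {2, 6}; ◇(¬p ∧ q) there: 2:F, 6:F. ✗
2: no successors, so □◇(¬p ∧ q) holds vacuously. ✓
3: successors {2, 6}; ◇(¬p ∧ q) there: 2:F, 6:F. ✗
4: no successors, so □◇(¬p ∧ q) holds vacuously. ✓
5: successors {2, 4}; ◇(¬p ∧ q) there: 2:F, 4:F. ✗
6: no successors, so □◇(¬p ∧ q) holds vacuously. ✓
Satisfying worlds: {2, 4, 6}.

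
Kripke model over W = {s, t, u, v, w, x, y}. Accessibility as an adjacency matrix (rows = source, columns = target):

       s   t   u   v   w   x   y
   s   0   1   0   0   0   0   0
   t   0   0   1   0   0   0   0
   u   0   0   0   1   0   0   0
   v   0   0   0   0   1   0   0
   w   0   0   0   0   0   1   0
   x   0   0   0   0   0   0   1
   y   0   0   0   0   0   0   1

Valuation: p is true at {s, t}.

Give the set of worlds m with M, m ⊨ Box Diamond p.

s: successors {t}; Diamond p there: t:F. ✗
t: successors {u}; Diamond p there: u:F. ✗
u: successors {v}; Diamond p there: v:F. ✗
v: successors {w}; Diamond p there: w:F. ✗
w: successors {x}; Diamond p there: x:F. ✗
x: successors {y}; Diamond p there: y:F. ✗
y: successors {y}; Diamond p there: y:F. ✗

∅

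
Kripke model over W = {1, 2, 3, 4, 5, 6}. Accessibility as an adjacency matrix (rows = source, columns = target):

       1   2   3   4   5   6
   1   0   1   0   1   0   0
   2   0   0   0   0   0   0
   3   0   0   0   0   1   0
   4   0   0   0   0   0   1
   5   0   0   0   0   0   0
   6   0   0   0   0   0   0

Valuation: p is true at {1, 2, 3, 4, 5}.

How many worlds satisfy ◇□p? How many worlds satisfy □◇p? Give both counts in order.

For ◇□p:
1: successors {2, 4}; □p there: 2:T, 4:F. ✓
2: no successors, so ◇□p fails. ✗
3: successors {5}; □p there: 5:T. ✓
4: successors {6}; □p there: 6:T. ✓
5: no successors, so ◇□p fails. ✗
6: no successors, so ◇□p fails. ✗
— 3 worlds.
For □◇p:
1: successors {2, 4}; ◇p there: 2:F, 4:F. ✗
2: no successors, so □◇p holds vacuously. ✓
3: successors {5}; ◇p there: 5:F. ✗
4: successors {6}; ◇p there: 6:F. ✗
5: no successors, so □◇p holds vacuously. ✓
6: no successors, so □◇p holds vacuously. ✓
— 3 worlds.

3 and 3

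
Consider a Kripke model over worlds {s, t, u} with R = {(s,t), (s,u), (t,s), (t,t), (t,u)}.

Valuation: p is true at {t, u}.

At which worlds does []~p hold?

{u}

s: successors {t, u}; ~p there: t:F, u:F. ✗
t: successors {s, t, u}; ~p there: s:T, t:F, u:F. ✗
u: no successors, so []~p holds vacuously. ✓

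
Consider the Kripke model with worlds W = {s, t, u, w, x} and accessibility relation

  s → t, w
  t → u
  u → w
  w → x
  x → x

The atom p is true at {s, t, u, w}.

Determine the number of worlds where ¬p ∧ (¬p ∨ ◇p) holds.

s: ¬p is F, ¬p ∨ ◇p is T. ✗
t: ¬p is F, ¬p ∨ ◇p is T. ✗
u: ¬p is F, ¬p ∨ ◇p is T. ✗
w: ¬p is F, ¬p ∨ ◇p is F. ✗
x: ¬p is T, ¬p ∨ ◇p is T. ✓
Satisfying worlds: {x}.

1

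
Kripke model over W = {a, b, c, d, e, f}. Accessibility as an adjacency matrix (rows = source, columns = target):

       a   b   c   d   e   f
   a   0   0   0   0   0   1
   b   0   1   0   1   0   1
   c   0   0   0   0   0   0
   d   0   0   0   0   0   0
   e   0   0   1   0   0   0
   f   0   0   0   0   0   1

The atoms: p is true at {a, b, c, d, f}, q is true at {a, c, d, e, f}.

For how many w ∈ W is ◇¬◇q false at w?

4

a: successors {f}; ¬◇q there: f:F. ✗
b: successors {b, d, f}; ¬◇q there: b:F, d:T, f:F. ✓
c: no successors, so ◇¬◇q fails. ✗
d: no successors, so ◇¬◇q fails. ✗
e: successors {c}; ¬◇q there: c:T. ✓
f: successors {f}; ¬◇q there: f:F. ✗
Satisfying worlds: {b, e}.
So ◇¬◇q fails at the other 4 worlds.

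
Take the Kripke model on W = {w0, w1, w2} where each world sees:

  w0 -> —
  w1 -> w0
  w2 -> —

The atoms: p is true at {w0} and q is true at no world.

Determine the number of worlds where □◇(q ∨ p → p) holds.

2

w0: no successors, so □◇(q ∨ p → p) holds vacuously. ✓
w1: successors {w0}; ◇(q ∨ p → p) there: w0:F. ✗
w2: no successors, so □◇(q ∨ p → p) holds vacuously. ✓
Satisfying worlds: {w0, w2}.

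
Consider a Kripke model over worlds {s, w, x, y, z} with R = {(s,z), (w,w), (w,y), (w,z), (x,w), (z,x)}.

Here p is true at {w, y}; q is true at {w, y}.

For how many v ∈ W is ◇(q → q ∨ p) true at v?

s: successors {z}; q → q ∨ p there: z:T. ✓
w: successors {w, y, z}; q → q ∨ p there: w:T, y:T, z:T. ✓
x: successors {w}; q → q ∨ p there: w:T. ✓
y: no successors, so ◇(q → q ∨ p) fails. ✗
z: successors {x}; q → q ∨ p there: x:T. ✓
Satisfying worlds: {s, w, x, z}.

4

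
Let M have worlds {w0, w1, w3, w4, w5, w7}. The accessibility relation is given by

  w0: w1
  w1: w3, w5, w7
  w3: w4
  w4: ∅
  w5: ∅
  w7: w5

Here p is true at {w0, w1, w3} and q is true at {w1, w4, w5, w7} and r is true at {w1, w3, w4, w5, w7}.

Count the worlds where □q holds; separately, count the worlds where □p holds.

5 and 3

For □q:
w0: successors {w1}; q there: w1:T. ✓
w1: successors {w3, w5, w7}; q there: w3:F, w5:T, w7:T. ✗
w3: successors {w4}; q there: w4:T. ✓
w4: no successors, so □q holds vacuously. ✓
w5: no successors, so □q holds vacuously. ✓
w7: successors {w5}; q there: w5:T. ✓
— 5 worlds.
For □p:
w0: successors {w1}; p there: w1:T. ✓
w1: successors {w3, w5, w7}; p there: w3:T, w5:F, w7:F. ✗
w3: successors {w4}; p there: w4:F. ✗
w4: no successors, so □p holds vacuously. ✓
w5: no successors, so □p holds vacuously. ✓
w7: successors {w5}; p there: w5:F. ✗
— 3 worlds.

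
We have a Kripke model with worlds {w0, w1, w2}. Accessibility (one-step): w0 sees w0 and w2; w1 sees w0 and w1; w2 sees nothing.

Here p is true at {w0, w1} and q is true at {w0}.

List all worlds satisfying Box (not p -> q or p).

w0: successors {w0, w2}; not p -> q or p there: w0:T, w2:F. ✗
w1: successors {w0, w1}; not p -> q or p there: w0:T, w1:T. ✓
w2: no successors, so Box (not p -> q or p) holds vacuously. ✓

{w1, w2}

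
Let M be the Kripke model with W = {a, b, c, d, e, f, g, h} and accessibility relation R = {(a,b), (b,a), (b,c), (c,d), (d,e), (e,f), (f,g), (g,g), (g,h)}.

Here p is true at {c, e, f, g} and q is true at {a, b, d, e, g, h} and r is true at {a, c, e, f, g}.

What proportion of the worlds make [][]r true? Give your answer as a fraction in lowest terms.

a: successors {b}; []r there: b:T. ✓
b: successors {a, c}; []r there: a:F, c:F. ✗
c: successors {d}; []r there: d:T. ✓
d: successors {e}; []r there: e:T. ✓
e: successors {f}; []r there: f:T. ✓
f: successors {g}; []r there: g:F. ✗
g: successors {g, h}; []r there: g:F, h:T. ✗
h: no successors, so [][]r holds vacuously. ✓
That's 5 of 8 worlds, so 5/8.

5/8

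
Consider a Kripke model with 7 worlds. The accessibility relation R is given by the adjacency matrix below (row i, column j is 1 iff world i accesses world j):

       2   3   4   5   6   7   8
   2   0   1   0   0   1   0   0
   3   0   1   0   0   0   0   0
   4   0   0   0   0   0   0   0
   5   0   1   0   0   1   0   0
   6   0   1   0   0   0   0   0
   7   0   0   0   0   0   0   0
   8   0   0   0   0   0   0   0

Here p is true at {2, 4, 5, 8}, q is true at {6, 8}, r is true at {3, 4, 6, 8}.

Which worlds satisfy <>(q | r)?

{2, 3, 5, 6}

2: successors {3, 6}; q | r there: 3:T, 6:T. ✓
3: successors {3}; q | r there: 3:T. ✓
4: no successors, so <>(q | r) fails. ✗
5: successors {3, 6}; q | r there: 3:T, 6:T. ✓
6: successors {3}; q | r there: 3:T. ✓
7: no successors, so <>(q | r) fails. ✗
8: no successors, so <>(q | r) fails. ✗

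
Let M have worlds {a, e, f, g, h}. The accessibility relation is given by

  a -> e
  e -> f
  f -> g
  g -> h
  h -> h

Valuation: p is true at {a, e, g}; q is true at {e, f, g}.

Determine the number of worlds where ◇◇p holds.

a: successors {e}; ◇p there: e:F. ✗
e: successors {f}; ◇p there: f:T. ✓
f: successors {g}; ◇p there: g:F. ✗
g: successors {h}; ◇p there: h:F. ✗
h: successors {h}; ◇p there: h:F. ✗
Satisfying worlds: {e}.

1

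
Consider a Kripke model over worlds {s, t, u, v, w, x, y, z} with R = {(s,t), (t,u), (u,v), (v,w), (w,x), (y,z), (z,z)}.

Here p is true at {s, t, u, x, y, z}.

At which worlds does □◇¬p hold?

{t, u, x}

s: successors {t}; ◇¬p there: t:F. ✗
t: successors {u}; ◇¬p there: u:T. ✓
u: successors {v}; ◇¬p there: v:T. ✓
v: successors {w}; ◇¬p there: w:F. ✗
w: successors {x}; ◇¬p there: x:F. ✗
x: no successors, so □◇¬p holds vacuously. ✓
y: successors {z}; ◇¬p there: z:F. ✗
z: successors {z}; ◇¬p there: z:F. ✗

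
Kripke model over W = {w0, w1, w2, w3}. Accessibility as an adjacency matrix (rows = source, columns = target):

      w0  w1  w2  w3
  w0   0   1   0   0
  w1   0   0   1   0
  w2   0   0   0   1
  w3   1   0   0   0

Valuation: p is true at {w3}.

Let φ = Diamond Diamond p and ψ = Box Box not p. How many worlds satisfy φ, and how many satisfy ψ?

1 and 3

For Diamond Diamond p:
w0: successors {w1}; Diamond p there: w1:F. ✗
w1: successors {w2}; Diamond p there: w2:T. ✓
w2: successors {w3}; Diamond p there: w3:F. ✗
w3: successors {w0}; Diamond p there: w0:F. ✗
— 1 world.
For Box Box not p:
w0: successors {w1}; Box not p there: w1:T. ✓
w1: successors {w2}; Box not p there: w2:F. ✗
w2: successors {w3}; Box not p there: w3:T. ✓
w3: successors {w0}; Box not p there: w0:T. ✓
— 3 worlds.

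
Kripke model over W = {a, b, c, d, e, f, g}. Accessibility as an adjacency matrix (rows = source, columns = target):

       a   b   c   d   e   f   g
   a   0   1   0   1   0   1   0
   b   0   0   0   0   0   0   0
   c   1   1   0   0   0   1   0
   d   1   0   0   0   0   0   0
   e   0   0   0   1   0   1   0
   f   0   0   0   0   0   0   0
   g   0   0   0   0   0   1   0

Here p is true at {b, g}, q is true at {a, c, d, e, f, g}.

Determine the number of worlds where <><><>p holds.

2

a: successors {b, d, f}; <><>p there: b:F, d:T, f:F. ✓
b: no successors, so <><><>p fails. ✗
c: successors {a, b, f}; <><>p there: a:F, b:F, f:F. ✗
d: successors {a}; <><>p there: a:F. ✗
e: successors {d, f}; <><>p there: d:T, f:F. ✓
f: no successors, so <><><>p fails. ✗
g: successors {f}; <><>p there: f:F. ✗
Satisfying worlds: {a, e}.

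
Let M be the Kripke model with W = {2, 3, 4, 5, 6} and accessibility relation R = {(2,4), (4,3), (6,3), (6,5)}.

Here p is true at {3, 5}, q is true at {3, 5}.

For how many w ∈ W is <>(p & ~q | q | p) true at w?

2

2: successors {4}; p & ~q | q | p there: 4:F. ✗
3: no successors, so <>(p & ~q | q | p) fails. ✗
4: successors {3}; p & ~q | q | p there: 3:T. ✓
5: no successors, so <>(p & ~q | q | p) fails. ✗
6: successors {3, 5}; p & ~q | q | p there: 3:T, 5:T. ✓
Satisfying worlds: {4, 6}.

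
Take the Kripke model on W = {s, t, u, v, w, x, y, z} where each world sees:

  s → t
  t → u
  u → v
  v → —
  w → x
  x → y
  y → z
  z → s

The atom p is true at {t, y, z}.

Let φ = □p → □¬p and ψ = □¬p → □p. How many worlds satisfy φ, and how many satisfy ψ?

For □p → □¬p:
s: □p is T, □¬p is F. ✗
t: □p is F, □¬p is T. ✓
u: □p is F, □¬p is T. ✓
v: □p is T, □¬p is T. ✓
w: □p is F, □¬p is T. ✓
x: □p is T, □¬p is F. ✗
y: □p is T, □¬p is F. ✗
z: □p is F, □¬p is T. ✓
— 5 worlds.
For □¬p → □p:
s: □¬p is F, □p is T. ✓
t: □¬p is T, □p is F. ✗
u: □¬p is T, □p is F. ✗
v: □¬p is T, □p is T. ✓
w: □¬p is T, □p is F. ✗
x: □¬p is F, □p is T. ✓
y: □¬p is F, □p is T. ✓
z: □¬p is T, □p is F. ✗
— 4 worlds.

5 and 4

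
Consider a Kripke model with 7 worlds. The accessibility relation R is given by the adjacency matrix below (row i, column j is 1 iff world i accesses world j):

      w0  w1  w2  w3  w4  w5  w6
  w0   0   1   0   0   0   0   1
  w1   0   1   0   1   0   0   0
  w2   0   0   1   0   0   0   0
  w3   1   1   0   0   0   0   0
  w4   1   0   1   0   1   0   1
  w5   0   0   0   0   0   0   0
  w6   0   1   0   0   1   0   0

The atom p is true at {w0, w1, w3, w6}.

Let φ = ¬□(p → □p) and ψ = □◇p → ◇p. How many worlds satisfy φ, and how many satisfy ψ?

For ¬□(p → □p):
w0: □(p → □p) is F. ✓
w1: □(p → □p) is T. ✗
w2: □(p → □p) is T. ✗
w3: □(p → □p) is T. ✗
w4: □(p → □p) is F. ✓
w5: □(p → □p) is T. ✗
w6: □(p → □p) is T. ✗
— 2 worlds.
For □◇p → ◇p:
w0: □◇p is T, ◇p is T. ✓
w1: □◇p is T, ◇p is T. ✓
w2: □◇p is F, ◇p is F. ✓
w3: □◇p is T, ◇p is T. ✓
w4: □◇p is F, ◇p is T. ✓
w5: □◇p is T, ◇p is F. ✗
w6: □◇p is T, ◇p is T. ✓
— 6 worlds.

2 and 6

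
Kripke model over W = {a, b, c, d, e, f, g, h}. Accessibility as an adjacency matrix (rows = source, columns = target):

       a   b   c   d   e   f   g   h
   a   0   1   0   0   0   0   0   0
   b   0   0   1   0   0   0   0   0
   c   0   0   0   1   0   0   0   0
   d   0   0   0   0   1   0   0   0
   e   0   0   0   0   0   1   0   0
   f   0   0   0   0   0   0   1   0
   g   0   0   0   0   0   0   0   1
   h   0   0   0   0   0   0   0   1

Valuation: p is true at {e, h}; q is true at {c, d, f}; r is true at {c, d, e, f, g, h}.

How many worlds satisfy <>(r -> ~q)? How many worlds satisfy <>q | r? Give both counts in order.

For <>(r -> ~q):
a: successors {b}; r -> ~q there: b:T. ✓
b: successors {c}; r -> ~q there: c:F. ✗
c: successors {d}; r -> ~q there: d:F. ✗
d: successors {e}; r -> ~q there: e:T. ✓
e: successors {f}; r -> ~q there: f:F. ✗
f: successors {g}; r -> ~q there: g:T. ✓
g: successors {h}; r -> ~q there: h:T. ✓
h: successors {h}; r -> ~q there: h:T. ✓
— 5 worlds.
For <>q | r:
a: <>q is F, r is F. ✗
b: <>q is T, r is F. ✓
c: <>q is T, r is T. ✓
d: <>q is F, r is T. ✓
e: <>q is T, r is T. ✓
f: <>q is F, r is T. ✓
g: <>q is F, r is T. ✓
h: <>q is F, r is T. ✓
— 7 worlds.

5 and 7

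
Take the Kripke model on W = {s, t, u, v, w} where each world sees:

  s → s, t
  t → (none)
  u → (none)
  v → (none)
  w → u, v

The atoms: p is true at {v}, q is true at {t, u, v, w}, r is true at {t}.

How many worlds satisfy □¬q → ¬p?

4

s: □¬q is F, ¬p is T. ✓
t: □¬q is T, ¬p is T. ✓
u: □¬q is T, ¬p is T. ✓
v: □¬q is T, ¬p is F. ✗
w: □¬q is F, ¬p is T. ✓
Satisfying worlds: {s, t, u, w}.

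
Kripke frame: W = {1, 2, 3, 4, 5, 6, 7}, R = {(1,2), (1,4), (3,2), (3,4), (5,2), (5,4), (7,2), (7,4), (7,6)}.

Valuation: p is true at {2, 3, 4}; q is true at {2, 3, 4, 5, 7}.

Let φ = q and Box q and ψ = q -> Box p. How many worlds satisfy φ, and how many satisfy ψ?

4 and 6

For q and Box q:
1: q is F, Box q is T. ✗
2: q is T, Box q is T. ✓
3: q is T, Box q is T. ✓
4: q is T, Box q is T. ✓
5: q is T, Box q is T. ✓
6: q is F, Box q is T. ✗
7: q is T, Box q is F. ✗
— 4 worlds.
For q -> Box p:
1: q is F, Box p is T. ✓
2: q is T, Box p is T. ✓
3: q is T, Box p is T. ✓
4: q is T, Box p is T. ✓
5: q is T, Box p is T. ✓
6: q is F, Box p is T. ✓
7: q is T, Box p is F. ✗
— 6 worlds.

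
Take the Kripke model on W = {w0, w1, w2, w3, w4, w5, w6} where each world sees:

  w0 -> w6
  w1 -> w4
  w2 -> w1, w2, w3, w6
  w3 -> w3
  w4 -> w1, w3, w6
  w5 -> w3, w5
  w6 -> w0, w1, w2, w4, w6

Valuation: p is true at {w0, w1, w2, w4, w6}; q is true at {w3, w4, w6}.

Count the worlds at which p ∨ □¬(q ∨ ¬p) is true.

w0: p is T, □¬(q ∨ ¬p) is F. ✓
w1: p is T, □¬(q ∨ ¬p) is F. ✓
w2: p is T, □¬(q ∨ ¬p) is F. ✓
w3: p is F, □¬(q ∨ ¬p) is F. ✗
w4: p is T, □¬(q ∨ ¬p) is F. ✓
w5: p is F, □¬(q ∨ ¬p) is F. ✗
w6: p is T, □¬(q ∨ ¬p) is F. ✓
Satisfying worlds: {w0, w1, w2, w4, w6}.

5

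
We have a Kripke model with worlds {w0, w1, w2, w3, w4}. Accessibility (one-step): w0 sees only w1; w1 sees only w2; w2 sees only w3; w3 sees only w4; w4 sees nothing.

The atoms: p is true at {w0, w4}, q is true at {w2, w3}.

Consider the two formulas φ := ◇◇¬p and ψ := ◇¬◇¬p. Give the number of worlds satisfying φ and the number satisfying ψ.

2 and 2

For ◇◇¬p:
w0: successors {w1}; ◇¬p there: w1:T. ✓
w1: successors {w2}; ◇¬p there: w2:T. ✓
w2: successors {w3}; ◇¬p there: w3:F. ✗
w3: successors {w4}; ◇¬p there: w4:F. ✗
w4: no successors, so ◇◇¬p fails. ✗
— 2 worlds.
For ◇¬◇¬p:
w0: successors {w1}; ¬◇¬p there: w1:F. ✗
w1: successors {w2}; ¬◇¬p there: w2:F. ✗
w2: successors {w3}; ¬◇¬p there: w3:T. ✓
w3: successors {w4}; ¬◇¬p there: w4:T. ✓
w4: no successors, so ◇¬◇¬p fails. ✗
— 2 worlds.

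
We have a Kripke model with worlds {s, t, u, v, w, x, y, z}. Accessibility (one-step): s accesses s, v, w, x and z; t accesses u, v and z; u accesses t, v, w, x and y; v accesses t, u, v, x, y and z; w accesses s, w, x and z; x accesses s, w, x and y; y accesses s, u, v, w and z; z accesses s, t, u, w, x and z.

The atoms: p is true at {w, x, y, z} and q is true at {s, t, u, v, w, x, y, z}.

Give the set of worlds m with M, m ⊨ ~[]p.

s: []p is F. ✓
t: []p is F. ✓
u: []p is F. ✓
v: []p is F. ✓
w: []p is F. ✓
x: []p is F. ✓
y: []p is F. ✓
z: []p is F. ✓

{s, t, u, v, w, x, y, z}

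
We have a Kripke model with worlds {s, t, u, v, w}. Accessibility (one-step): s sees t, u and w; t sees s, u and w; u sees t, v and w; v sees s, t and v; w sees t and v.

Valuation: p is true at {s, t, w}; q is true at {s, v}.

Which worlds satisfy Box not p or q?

{s, v}

s: Box not p is F, q is T. ✓
t: Box not p is F, q is F. ✗
u: Box not p is F, q is F. ✗
v: Box not p is F, q is T. ✓
w: Box not p is F, q is F. ✗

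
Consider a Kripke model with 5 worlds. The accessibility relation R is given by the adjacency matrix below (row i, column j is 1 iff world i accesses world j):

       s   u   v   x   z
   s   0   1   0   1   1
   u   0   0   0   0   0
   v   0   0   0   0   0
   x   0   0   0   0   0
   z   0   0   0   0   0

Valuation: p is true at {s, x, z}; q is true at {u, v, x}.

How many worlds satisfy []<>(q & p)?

4

s: successors {u, x, z}; <>(q & p) there: u:F, x:F, z:F. ✗
u: no successors, so []<>(q & p) holds vacuously. ✓
v: no successors, so []<>(q & p) holds vacuously. ✓
x: no successors, so []<>(q & p) holds vacuously. ✓
z: no successors, so []<>(q & p) holds vacuously. ✓
Satisfying worlds: {u, v, x, z}.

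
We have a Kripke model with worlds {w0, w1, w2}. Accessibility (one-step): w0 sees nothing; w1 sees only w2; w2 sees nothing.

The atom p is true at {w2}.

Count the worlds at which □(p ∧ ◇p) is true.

2

w0: no successors, so □(p ∧ ◇p) holds vacuously. ✓
w1: successors {w2}; p ∧ ◇p there: w2:F. ✗
w2: no successors, so □(p ∧ ◇p) holds vacuously. ✓
Satisfying worlds: {w0, w2}.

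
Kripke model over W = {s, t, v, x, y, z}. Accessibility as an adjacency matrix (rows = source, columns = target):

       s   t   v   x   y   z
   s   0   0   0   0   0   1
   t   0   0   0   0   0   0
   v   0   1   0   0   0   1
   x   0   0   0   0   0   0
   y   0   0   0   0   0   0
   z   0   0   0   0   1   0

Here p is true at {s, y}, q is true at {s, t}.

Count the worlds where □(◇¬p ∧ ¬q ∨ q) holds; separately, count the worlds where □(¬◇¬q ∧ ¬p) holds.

3 and 3

For □(◇¬p ∧ ¬q ∨ q):
s: successors {z}; ◇¬p ∧ ¬q ∨ q there: z:F. ✗
t: no successors, so □(◇¬p ∧ ¬q ∨ q) holds vacuously. ✓
v: successors {t, z}; ◇¬p ∧ ¬q ∨ q there: t:T, z:F. ✗
x: no successors, so □(◇¬p ∧ ¬q ∨ q) holds vacuously. ✓
y: no successors, so □(◇¬p ∧ ¬q ∨ q) holds vacuously. ✓
z: successors {y}; ◇¬p ∧ ¬q ∨ q there: y:F. ✗
— 3 worlds.
For □(¬◇¬q ∧ ¬p):
s: successors {z}; ¬◇¬q ∧ ¬p there: z:F. ✗
t: no successors, so □(¬◇¬q ∧ ¬p) holds vacuously. ✓
v: successors {t, z}; ¬◇¬q ∧ ¬p there: t:T, z:F. ✗
x: no successors, so □(¬◇¬q ∧ ¬p) holds vacuously. ✓
y: no successors, so □(¬◇¬q ∧ ¬p) holds vacuously. ✓
z: successors {y}; ¬◇¬q ∧ ¬p there: y:F. ✗
— 3 worlds.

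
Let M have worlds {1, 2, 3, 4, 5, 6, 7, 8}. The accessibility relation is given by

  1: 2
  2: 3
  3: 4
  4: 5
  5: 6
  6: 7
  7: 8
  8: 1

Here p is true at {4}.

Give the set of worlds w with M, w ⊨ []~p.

{1, 2, 4, 5, 6, 7, 8}

1: successors {2}; ~p there: 2:T. ✓
2: successors {3}; ~p there: 3:T. ✓
3: successors {4}; ~p there: 4:F. ✗
4: successors {5}; ~p there: 5:T. ✓
5: successors {6}; ~p there: 6:T. ✓
6: successors {7}; ~p there: 7:T. ✓
7: successors {8}; ~p there: 8:T. ✓
8: successors {1}; ~p there: 1:T. ✓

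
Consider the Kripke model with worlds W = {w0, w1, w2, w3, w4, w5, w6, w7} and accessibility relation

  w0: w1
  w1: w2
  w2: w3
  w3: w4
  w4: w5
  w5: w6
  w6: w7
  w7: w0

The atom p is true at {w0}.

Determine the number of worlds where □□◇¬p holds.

7

w0: successors {w1}; □◇¬p there: w1:T. ✓
w1: successors {w2}; □◇¬p there: w2:T. ✓
w2: successors {w3}; □◇¬p there: w3:T. ✓
w3: successors {w4}; □◇¬p there: w4:T. ✓
w4: successors {w5}; □◇¬p there: w5:T. ✓
w5: successors {w6}; □◇¬p there: w6:F. ✗
w6: successors {w7}; □◇¬p there: w7:T. ✓
w7: successors {w0}; □◇¬p there: w0:T. ✓
Satisfying worlds: {w0, w1, w2, w3, w4, w6, w7}.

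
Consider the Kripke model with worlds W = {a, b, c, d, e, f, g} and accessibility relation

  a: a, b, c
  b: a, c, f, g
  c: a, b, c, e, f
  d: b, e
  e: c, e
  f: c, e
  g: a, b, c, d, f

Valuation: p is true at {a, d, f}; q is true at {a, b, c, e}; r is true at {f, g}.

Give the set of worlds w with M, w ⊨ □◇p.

{a}

a: successors {a, b, c}; ◇p there: a:T, b:T, c:T. ✓
b: successors {a, c, f, g}; ◇p there: a:T, c:T, f:F, g:T. ✗
c: successors {a, b, c, e, f}; ◇p there: a:T, b:T, c:T, e:F, f:F. ✗
d: successors {b, e}; ◇p there: b:T, e:F. ✗
e: successors {c, e}; ◇p there: c:T, e:F. ✗
f: successors {c, e}; ◇p there: c:T, e:F. ✗
g: successors {a, b, c, d, f}; ◇p there: a:T, b:T, c:T, d:F, f:F. ✗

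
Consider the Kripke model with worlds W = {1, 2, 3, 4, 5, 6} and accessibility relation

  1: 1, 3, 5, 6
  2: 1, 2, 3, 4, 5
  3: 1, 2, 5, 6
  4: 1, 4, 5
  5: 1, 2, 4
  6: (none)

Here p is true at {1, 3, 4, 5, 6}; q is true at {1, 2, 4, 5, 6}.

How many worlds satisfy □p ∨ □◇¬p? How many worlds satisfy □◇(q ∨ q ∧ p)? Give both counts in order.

For □p ∨ □◇¬p:
1: □p is T, □◇¬p is F. ✓
2: □p is F, □◇¬p is F. ✗
3: □p is F, □◇¬p is F. ✗
4: □p is T, □◇¬p is F. ✓
5: □p is F, □◇¬p is F. ✗
6: □p is T, □◇¬p is T. ✓
— 3 worlds.
For □◇(q ∨ q ∧ p):
1: successors {1, 3, 5, 6}; ◇(q ∨ q ∧ p) there: 1:T, 3:T, 5:T, 6:F. ✗
2: successors {1, 2, 3, 4, 5}; ◇(q ∨ q ∧ p) there: 1:T, 2:T, 3:T, 4:T, 5:T. ✓
3: successors {1, 2, 5, 6}; ◇(q ∨ q ∧ p) there: 1:T, 2:T, 5:T, 6:F. ✗
4: successors {1, 4, 5}; ◇(q ∨ q ∧ p) there: 1:T, 4:T, 5:T. ✓
5: successors {1, 2, 4}; ◇(q ∨ q ∧ p) there: 1:T, 2:T, 4:T. ✓
6: no successors, so □◇(q ∨ q ∧ p) holds vacuously. ✓
— 4 worlds.

3 and 4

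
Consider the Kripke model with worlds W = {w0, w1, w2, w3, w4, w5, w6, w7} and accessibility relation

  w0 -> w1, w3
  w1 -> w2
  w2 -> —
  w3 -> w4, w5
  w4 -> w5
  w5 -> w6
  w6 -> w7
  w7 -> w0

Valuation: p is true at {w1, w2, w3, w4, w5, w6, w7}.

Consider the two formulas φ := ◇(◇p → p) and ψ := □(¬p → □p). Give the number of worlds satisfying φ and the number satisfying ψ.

For ◇(◇p → p):
w0: successors {w1, w3}; ◇p → p there: w1:T, w3:T. ✓
w1: successors {w2}; ◇p → p there: w2:T. ✓
w2: no successors, so ◇(◇p → p) fails. ✗
w3: successors {w4, w5}; ◇p → p there: w4:T, w5:T. ✓
w4: successors {w5}; ◇p → p there: w5:T. ✓
w5: successors {w6}; ◇p → p there: w6:T. ✓
w6: successors {w7}; ◇p → p there: w7:T. ✓
w7: successors {w0}; ◇p → p there: w0:F. ✗
— 6 worlds.
For □(¬p → □p):
w0: successors {w1, w3}; ¬p → □p there: w1:T, w3:T. ✓
w1: successors {w2}; ¬p → □p there: w2:T. ✓
w2: no successors, so □(¬p → □p) holds vacuously. ✓
w3: successors {w4, w5}; ¬p → □p there: w4:T, w5:T. ✓
w4: successors {w5}; ¬p → □p there: w5:T. ✓
w5: successors {w6}; ¬p → □p there: w6:T. ✓
w6: successors {w7}; ¬p → □p there: w7:T. ✓
w7: successors {w0}; ¬p → □p there: w0:T. ✓
— 8 worlds.

6 and 8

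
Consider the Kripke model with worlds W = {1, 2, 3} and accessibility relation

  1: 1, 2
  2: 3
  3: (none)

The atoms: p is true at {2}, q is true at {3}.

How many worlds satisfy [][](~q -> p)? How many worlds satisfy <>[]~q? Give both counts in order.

2 and 2

For [][](~q -> p):
1: successors {1, 2}; [](~q -> p) there: 1:F, 2:T. ✗
2: successors {3}; [](~q -> p) there: 3:T. ✓
3: no successors, so [][](~q -> p) holds vacuously. ✓
— 2 worlds.
For <>[]~q:
1: successors {1, 2}; []~q there: 1:T, 2:F. ✓
2: successors {3}; []~q there: 3:T. ✓
3: no successors, so <>[]~q fails. ✗
— 2 worlds.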